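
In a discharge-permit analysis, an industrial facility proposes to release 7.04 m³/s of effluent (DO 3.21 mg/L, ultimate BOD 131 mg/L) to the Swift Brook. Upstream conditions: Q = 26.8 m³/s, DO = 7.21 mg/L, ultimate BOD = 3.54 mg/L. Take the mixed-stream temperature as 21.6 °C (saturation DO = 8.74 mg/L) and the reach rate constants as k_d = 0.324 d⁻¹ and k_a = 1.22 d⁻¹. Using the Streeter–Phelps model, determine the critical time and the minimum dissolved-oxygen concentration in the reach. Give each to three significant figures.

Mixed DO = (26.8×7.21 + 7.04×3.21)/(26.8+7.04) = 215.8/33.84 = 6.378 mg/L.
Mixed L₀ = (26.8×3.54 + 7.04×131)/(33.84) = 1017/33.84 = 30.06 mg/L.
Initial deficit D₀ = C_s − DO₀ = 8.74 − 6.378 = 2.362 mg/L.
t_c = (1/0.8960) ln[(1.22/0.324)(1 − 2.362×0.8960/(0.324×30.06))] = 1.116 × ln(2.947) = 1.206 d.
D_c = (0.324/1.22) × 30.06 × e^(−0.324×1.206) = 0.2656 × 30.06 × 0.6765 = 5.400 mg/L.
Minimum DO = 8.74 − 5.400 = 3.340 mg/L.

t_c ≈ 1.21 d; minimum DO ≈ 3.34 mg/L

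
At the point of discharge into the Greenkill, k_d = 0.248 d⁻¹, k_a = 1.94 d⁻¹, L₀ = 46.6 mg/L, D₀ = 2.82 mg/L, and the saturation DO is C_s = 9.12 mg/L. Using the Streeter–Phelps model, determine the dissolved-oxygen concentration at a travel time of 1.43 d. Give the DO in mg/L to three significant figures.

k_d L₀/(k_a−k_d) = 0.248×46.6/(1.94−0.248) = 11.56/1.692 = 6.830 mg/L.
e^(−k_d t) = e^(−0.248×1.430) = 0.7014; e^(−k_a t) = e^(−1.94×1.430) = 0.06240.
D = 6.830 × (0.7014 − 0.06240) + 2.82 × 0.06240 = 4.365 + 0.1760 = 4.541 mg/L.
DO = C_s − D = 9.12 − 4.541 = 4.579 mg/L.

DO ≈ 4.58 mg/L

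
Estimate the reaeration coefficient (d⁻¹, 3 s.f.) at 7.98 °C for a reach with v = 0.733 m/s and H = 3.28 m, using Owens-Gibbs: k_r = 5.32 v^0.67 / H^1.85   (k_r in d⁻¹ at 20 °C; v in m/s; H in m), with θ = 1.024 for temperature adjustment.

k_r(20) = 5.32 × 0.733^0.67 / 3.28^1.85 = 5.32 × 0.8121 / 9.003 = 0.4799 d⁻¹.
k_r(7.98) = 0.4799 × 1.024^(7.98−20) = 0.4799 × 0.7520 = 0.3609 d⁻¹.

k_r ≈ 0.361 d⁻¹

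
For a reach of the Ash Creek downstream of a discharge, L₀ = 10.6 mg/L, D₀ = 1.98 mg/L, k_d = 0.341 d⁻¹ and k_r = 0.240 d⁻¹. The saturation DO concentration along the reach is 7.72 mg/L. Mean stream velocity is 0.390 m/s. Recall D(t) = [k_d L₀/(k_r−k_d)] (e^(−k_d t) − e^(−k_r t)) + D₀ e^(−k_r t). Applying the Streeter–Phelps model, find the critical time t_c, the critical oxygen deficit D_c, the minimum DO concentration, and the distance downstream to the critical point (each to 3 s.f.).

At the critical point dD/dt = 0, so k_d L₀ e^(−k_d t) = k_r D. Substituting D(t) from the Streeter–Phelps equation and solving for t gives
t_c = ln[(k_r/k_d)(1 − D₀(k_r−k_d)/(k_d L₀))] / (k_r−k_d).
Here k_r−k_d = -0.1010 d⁻¹ and 1 − D₀(k_r−k_d)/(k_d L₀) = 1 − 1.98×-0.1010/(0.341×10.6) = 1.055, so
t_c = ln(0.7038 × 1.055) / -0.1010 = -0.2974 / -0.1010 = 2.944 d.
D_c = (k_d/k_r) L₀ e^(−k_d t_c) = (0.341/0.240) × 10.6 × e^(−0.341×2.944) = 1.421 × 10.6 × 0.3664 = 5.518 mg/L.
Minimum DO = C_s − D_c = 7.72 − 5.518 = 2.202 mg/L.
x_c = v t_c = 0.390 m/s × 2.944 d × 86400 s/d = 99220 m ≈ 99.2 km.

t_c ≈ 2.94 d; D_c ≈ 5.52 mg/L; min DO ≈ 2.20 mg/L; x_c ≈ 99.2 km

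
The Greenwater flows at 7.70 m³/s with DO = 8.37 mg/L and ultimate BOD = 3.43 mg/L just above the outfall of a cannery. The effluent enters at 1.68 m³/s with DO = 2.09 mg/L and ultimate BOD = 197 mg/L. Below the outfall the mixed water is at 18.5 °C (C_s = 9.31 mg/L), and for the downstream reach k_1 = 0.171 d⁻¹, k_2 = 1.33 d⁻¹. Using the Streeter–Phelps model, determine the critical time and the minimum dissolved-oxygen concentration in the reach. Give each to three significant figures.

Mixed DO = (7.70×8.37 + 1.68×2.09)/(7.70+1.68) = 67.96/9.380 = 7.245 mg/L.
Mixed L₀ = (7.70×3.43 + 1.68×197)/(9.380) = 357.4/9.380 = 38.10 mg/L.
Initial deficit D₀ = C_s − DO₀ = 9.31 − 7.245 = 2.065 mg/L.
t_c = (1/1.159) ln[(1.33/0.171)(1 − 2.065×1.159/(0.171×38.10))] = 0.8628 × ln(4.921) = 1.375 d.
D_c = (0.171/1.33) × 38.10 × e^(−0.171×1.375) = 0.1286 × 38.10 × 0.7905 = 3.872 mg/L.
Minimum DO = 9.31 − 3.872 = 5.438 mg/L.

t_c ≈ 1.37 d; minimum DO ≈ 5.44 mg/L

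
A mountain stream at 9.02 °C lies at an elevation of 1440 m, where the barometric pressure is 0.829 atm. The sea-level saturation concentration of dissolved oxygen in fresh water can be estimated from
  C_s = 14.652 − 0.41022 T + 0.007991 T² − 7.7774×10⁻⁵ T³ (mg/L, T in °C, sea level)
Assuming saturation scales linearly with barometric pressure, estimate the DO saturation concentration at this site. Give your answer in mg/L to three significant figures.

C_s ≈ 9.57 mg/L

At sea level: C_s = 14.652 − 0.41022×9.02 + 0.007991×9.02² − 7.7774×10⁻⁵×9.02³ = 11.54 mg/L.
Pressure correction: C_s' = 11.54 × 0.829 = 9.571 mg/L.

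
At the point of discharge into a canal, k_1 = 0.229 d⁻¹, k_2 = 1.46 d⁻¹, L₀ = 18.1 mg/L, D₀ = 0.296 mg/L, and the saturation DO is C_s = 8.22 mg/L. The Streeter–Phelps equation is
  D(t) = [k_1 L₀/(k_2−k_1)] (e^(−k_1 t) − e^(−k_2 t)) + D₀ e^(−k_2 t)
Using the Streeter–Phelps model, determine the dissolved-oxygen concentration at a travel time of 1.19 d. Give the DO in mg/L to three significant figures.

k_1 L₀/(k_2−k_1) = 0.229×18.1/(1.46−0.229) = 4.145/1.231 = 3.367 mg/L.
e^(−k_1 t) = e^(−0.229×1.190) = 0.7615; e^(−k_2 t) = e^(−1.46×1.190) = 0.1760.
D = 3.367 × (0.7615 − 0.1760) + 0.296 × 0.1760 = 1.971 + 0.05209 = 2.023 mg/L.
DO = C_s − D = 8.22 − 2.023 = 6.197 mg/L.

DO ≈ 6.20 mg/L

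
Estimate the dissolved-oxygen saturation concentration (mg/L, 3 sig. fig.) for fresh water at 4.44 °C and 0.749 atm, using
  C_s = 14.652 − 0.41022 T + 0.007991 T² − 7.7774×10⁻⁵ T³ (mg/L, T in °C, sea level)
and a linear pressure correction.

C_s ≈ 9.72 mg/L

At sea level: C_s = 14.652 − 0.41022×4.44 + 0.007991×4.44² − 7.7774×10⁻⁵×4.44³ = 12.98 mg/L.
Pressure correction: C_s' = 12.98 × 0.749 = 9.723 mg/L.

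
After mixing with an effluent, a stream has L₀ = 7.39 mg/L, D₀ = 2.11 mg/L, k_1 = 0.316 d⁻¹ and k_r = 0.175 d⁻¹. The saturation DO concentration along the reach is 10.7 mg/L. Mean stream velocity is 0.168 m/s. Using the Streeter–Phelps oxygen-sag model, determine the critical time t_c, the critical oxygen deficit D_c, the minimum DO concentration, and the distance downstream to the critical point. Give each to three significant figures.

At the critical point dD/dt = 0, so k_1 L₀ e^(−k_1 t) = k_r D. Substituting D(t) from the Streeter–Phelps equation and solving for t gives
t_c = ln[(k_r/k_1)(1 − D₀(k_r−k_1)/(k_1 L₀))] / (k_r−k_1).
Here k_r−k_1 = -0.1410 d⁻¹ and 1 − D₀(k_r−k_1)/(k_1 L₀) = 1 − 2.11×-0.1410/(0.316×7.39) = 1.127, so
t_c = ln(0.5538 × 1.127) / -0.1410 = -0.4710 / -0.1410 = 3.341 d.
L(t_c) = L₀ e^(−k_1 t_c) = 7.39 × 0.3480 = 2.571 mg/L, and at the critical point k_r D_c = k_1 L, so D_c = (0.316/0.175) × 2.571 = 4.643 mg/L.
Minimum DO = C_s − D_c = 10.7 − 4.643 = 6.057 mg/L.
x_c = v t_c = 0.168 m/s × 3.341 d × 86400 s/d = 48490 m ≈ 48.5 km.

t_c ≈ 3.34 d; D_c ≈ 4.64 mg/L; min DO ≈ 6.06 mg/L; x_c ≈ 48.5 km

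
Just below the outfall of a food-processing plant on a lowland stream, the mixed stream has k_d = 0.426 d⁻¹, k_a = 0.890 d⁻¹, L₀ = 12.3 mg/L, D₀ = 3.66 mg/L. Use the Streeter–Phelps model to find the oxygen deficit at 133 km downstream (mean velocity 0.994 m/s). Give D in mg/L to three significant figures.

D ≈ 3.91 mg/L

Travel time t = x/v = 133 km / (0.994 m/s) = 133000 m / 0.994 m/s = 133800 s = 1.549 d.
k_d L₀/(k_a−k_d) = 0.426×12.3/(0.890−0.426) = 5.240/0.4640 = 11.29 mg/L.
e^(−k_d t) = e^(−0.426×1.549) = 0.5170; e^(−k_a t) = e^(−0.890×1.549) = 0.2520.
D = 11.29 × (0.5170 − 0.2520) + 3.66 × 0.2520 = 2.992 + 0.9224 = 3.915 mg/L.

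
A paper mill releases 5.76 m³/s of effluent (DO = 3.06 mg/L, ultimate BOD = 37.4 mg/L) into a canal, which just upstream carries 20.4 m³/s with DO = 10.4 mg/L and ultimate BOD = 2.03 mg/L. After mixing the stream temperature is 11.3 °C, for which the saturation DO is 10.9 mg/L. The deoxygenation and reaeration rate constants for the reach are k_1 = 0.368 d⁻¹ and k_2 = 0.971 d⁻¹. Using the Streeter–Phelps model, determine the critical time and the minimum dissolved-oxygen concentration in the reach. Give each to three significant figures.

Mixed DO = (20.4×10.4 + 5.76×3.06)/(20.4+5.76) = 229.8/26.16 = 8.784 mg/L.
Mixed L₀ = (20.4×2.03 + 5.76×37.4)/(26.16) = 256.8/26.16 = 9.818 mg/L.
Initial deficit D₀ = C_s − DO₀ = 10.9 − 8.784 = 2.116 mg/L.
t_c = (1/0.6030) ln[(0.971/0.368)(1 − 2.116×0.6030/(0.368×9.818))] = 1.658 × ln(1.707) = 0.8865 d.
D_c = (0.368/0.971) × 9.818 × e^(−0.368×0.8865) = 0.3790 × 9.818 × 0.7216 = 2.685 mg/L.
Minimum DO = 10.9 − 2.685 = 8.215 mg/L.

t_c ≈ 0.886 d; minimum DO ≈ 8.21 mg/L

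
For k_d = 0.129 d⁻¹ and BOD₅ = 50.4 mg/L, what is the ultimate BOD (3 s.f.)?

L₀ ≈ 106 mg/L

BOD₅ = L₀(1 − e^(−5k_d)) ⇒ L₀ = BOD₅ / (1 − e^(−5×0.129))
= 50.4 / (1 − 0.5247) = 50.4 / 0.4753 = 106.0 mg/L.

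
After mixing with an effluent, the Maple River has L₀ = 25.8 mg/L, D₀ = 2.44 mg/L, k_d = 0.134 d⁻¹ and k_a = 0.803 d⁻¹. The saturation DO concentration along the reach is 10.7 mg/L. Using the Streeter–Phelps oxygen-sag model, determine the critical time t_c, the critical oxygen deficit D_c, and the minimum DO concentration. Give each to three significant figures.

t_c ≈ 1.72 d; D_c ≈ 3.42 mg/L; min DO ≈ 7.28 mg/L

At the critical point dD/dt = 0, so k_d L₀ e^(−k_d t) = k_a D. Substituting D(t) from the Streeter–Phelps equation and solving for t gives
t_c = ln[(k_a/k_d)(1 − D₀(k_a−k_d)/(k_d L₀))] / (k_a−k_d).
Here k_a−k_d = 0.6690 d⁻¹ and 1 − D₀(k_a−k_d)/(k_d L₀) = 1 − 2.44×0.6690/(0.134×25.8) = 0.5278, so
t_c = ln(5.993 × 0.5278) / 0.6690 = 1.152 / 0.6690 = 1.721 d.
L(t_c) = L₀ e^(−k_d t_c) = 25.8 × 0.7940 = 20.49 mg/L, and at the critical point k_a D_c = k_d L, so D_c = (0.134/0.803) × 20.49 = 3.419 mg/L.
Minimum DO = C_s − D_c = 10.7 − 3.419 = 7.281 mg/L.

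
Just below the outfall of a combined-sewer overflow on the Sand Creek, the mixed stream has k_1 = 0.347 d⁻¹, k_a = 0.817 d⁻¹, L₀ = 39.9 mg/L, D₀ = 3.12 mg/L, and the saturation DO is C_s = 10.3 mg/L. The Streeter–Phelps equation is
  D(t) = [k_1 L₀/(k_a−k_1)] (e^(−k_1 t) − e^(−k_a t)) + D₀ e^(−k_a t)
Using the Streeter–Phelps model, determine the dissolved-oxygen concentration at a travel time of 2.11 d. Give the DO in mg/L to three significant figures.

k_1 L₀/(k_a−k_1) = 0.347×39.9/(0.817−0.347) = 13.85/0.4700 = 29.46 mg/L.
e^(−k_1 t) = e^(−0.347×2.110) = 0.4809; e^(−k_a t) = e^(−0.817×2.110) = 0.1784.
D = 29.46 × (0.4809 − 0.1784) + 3.12 × 0.1784 = 8.911 + 0.5565 = 9.467 mg/L.
DO = C_s − D = 10.3 − 9.467 = 0.8327 mg/L.

DO ≈ 0.833 mg/L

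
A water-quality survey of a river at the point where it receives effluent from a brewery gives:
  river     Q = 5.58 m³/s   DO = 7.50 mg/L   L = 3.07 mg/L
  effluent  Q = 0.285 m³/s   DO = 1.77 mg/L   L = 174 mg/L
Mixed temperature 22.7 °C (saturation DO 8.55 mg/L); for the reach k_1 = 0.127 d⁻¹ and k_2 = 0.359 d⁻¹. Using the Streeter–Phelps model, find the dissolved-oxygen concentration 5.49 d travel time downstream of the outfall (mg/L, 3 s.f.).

Mixed DO = (5.58×7.50 + 0.285×1.77)/(5.58+0.285) = 42.35/5.865 = 7.222 mg/L.
Mixed L₀ = (5.58×3.07 + 0.285×174)/(5.865) = 66.72/5.865 = 11.38 mg/L.
Initial deficit D₀ = C_s − DO₀ = 8.55 − 7.222 = 1.328 mg/L.
D(5.49) = [0.127×11.38/(0.359−0.127)](e^(−0.127×5.49) − e^(−0.359×5.49)) + 1.328 e^(−0.359×5.49)
= 6.227 × (0.4980 − 0.1393) + 1.328 × 0.1393 = 2.418 mg/L.
DO = 8.55 − 2.418 = 6.132 mg/L.

DO ≈ 6.13 mg/L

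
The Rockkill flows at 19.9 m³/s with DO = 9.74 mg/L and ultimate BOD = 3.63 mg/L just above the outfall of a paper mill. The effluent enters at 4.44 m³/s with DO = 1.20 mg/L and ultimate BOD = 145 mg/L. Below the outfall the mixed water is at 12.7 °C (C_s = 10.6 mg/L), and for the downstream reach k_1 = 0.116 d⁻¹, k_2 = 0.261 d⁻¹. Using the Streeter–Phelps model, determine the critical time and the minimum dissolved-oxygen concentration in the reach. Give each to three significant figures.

Mixed DO = (19.9×9.74 + 4.44×1.20)/(19.9+4.44) = 199.2/24.34 = 8.182 mg/L.
Mixed L₀ = (19.9×3.63 + 4.44×145)/(24.34) = 716.0/24.34 = 29.42 mg/L.
Initial deficit D₀ = C_s − DO₀ = 10.6 − 8.182 = 2.418 mg/L.
t_c = (1/0.1450) ln[(0.261/0.116)(1 − 2.418×0.1450/(0.116×29.42))] = 6.897 × ln(2.019) = 4.845 d.
D_c = (0.116/0.261) × 29.42 × e^(−0.116×4.845) = 0.4444 × 29.42 × 0.5701 = 7.453 mg/L.
Minimum DO = 10.6 − 7.453 = 3.147 mg/L.

t_c ≈ 4.85 d; minimum DO ≈ 3.15 mg/L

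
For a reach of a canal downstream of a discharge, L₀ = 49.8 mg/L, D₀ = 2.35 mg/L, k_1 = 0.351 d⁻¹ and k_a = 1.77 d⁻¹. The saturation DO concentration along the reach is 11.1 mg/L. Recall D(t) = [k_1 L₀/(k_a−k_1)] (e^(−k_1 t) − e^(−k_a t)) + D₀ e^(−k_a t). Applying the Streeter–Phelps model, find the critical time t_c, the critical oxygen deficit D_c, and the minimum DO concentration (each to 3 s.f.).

t_c ≈ 0.991 d; D_c ≈ 6.97 mg/L; min DO ≈ 4.13 mg/L

At the critical point dD/dt = 0, so k_1 L₀ e^(−k_1 t) = k_a D. Substituting D(t) from the Streeter–Phelps equation and solving for t gives
t_c = ln[(k_a/k_1)(1 − D₀(k_a−k_1)/(k_1 L₀))] / (k_a−k_1).
Here k_a−k_1 = 1.419 d⁻¹ and 1 − D₀(k_a−k_1)/(k_1 L₀) = 1 − 2.35×1.419/(0.351×49.8) = 0.8092, so
t_c = ln(5.043 × 0.8092) / 1.419 = 1.406 / 1.419 = 0.9910 d.
D_c = (k_1/k_a) L₀ e^(−k_1 t_c) = (0.351/1.77) × 49.8 × e^(−0.351×0.9910) = 0.1983 × 49.8 × 0.7062 = 6.974 mg/L.
Minimum DO = C_s − D_c = 11.1 − 6.974 = 4.126 mg/L.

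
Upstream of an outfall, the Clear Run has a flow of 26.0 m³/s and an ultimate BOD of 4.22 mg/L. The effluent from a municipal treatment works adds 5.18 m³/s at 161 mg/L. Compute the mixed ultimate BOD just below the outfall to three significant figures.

30.3 mg/L

Flow-weighted mixing: C = (Q_r C_r + Q_w C_w)/(Q_r + Q_w)
= (26.0×4.22 + 5.18×161)/(26.0 + 5.18) = 943.7/31.18 = 30.27 mg/L.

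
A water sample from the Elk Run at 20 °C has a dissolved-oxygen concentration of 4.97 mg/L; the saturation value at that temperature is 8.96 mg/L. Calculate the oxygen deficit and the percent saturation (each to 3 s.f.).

D ≈ 3.99 mg/L; 55.5 % saturation

D = C_s − C = 8.96 − 4.97 = 3.99 mg/L.
% saturation = 4.97/8.96 × 100 = 55.5 %.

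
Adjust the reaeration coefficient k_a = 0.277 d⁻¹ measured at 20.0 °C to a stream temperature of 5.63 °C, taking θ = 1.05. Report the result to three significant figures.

k_a ≈ 0.137 d⁻¹

k_a(T₂) = k_a(T₁) · θ^(T₂−T₁) = 0.277 × 1.05^(5.63−20.0)
= 0.277 × 1.05^-14.4 = 0.277 × 0.4960 = 0.1374 d⁻¹.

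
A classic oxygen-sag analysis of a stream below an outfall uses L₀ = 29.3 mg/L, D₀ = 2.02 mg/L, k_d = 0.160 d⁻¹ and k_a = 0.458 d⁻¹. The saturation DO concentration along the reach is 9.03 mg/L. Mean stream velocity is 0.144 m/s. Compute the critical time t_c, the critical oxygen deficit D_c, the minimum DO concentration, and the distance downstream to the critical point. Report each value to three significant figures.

t_c ≈ 3.07 d; D_c ≈ 6.27 mg/L; min DO ≈ 2.76 mg/L; x_c ≈ 38.2 km

At the critical point dD/dt = 0, so k_d L₀ e^(−k_d t) = k_a D. Substituting D(t) from the Streeter–Phelps equation and solving for t gives
t_c = ln[(k_a/k_d)(1 − D₀(k_a−k_d)/(k_d L₀))] / (k_a−k_d).
Here k_a−k_d = 0.2980 d⁻¹ and 1 − D₀(k_a−k_d)/(k_d L₀) = 1 − 2.02×0.2980/(0.160×29.3) = 0.8716, so
t_c = ln(2.863 × 0.8716) / 0.2980 = 0.9143 / 0.2980 = 3.068 d.
L(t_c) = L₀ e^(−k_d t_c) = 29.3 × 0.6121 = 17.93 mg/L, and at the critical point k_a D_c = k_d L, so D_c = (0.160/0.458) × 17.93 = 6.265 mg/L.
Minimum DO = C_s − D_c = 9.03 − 6.265 = 2.765 mg/L.
x_c = v t_c = 0.144 m/s × 3.068 d × 86400 s/d = 38170 m ≈ 38.2 km.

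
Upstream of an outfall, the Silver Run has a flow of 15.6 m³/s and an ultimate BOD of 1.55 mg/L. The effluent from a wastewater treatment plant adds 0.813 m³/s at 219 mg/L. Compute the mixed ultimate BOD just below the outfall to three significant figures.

12.3 mg/L

Flow-weighted mixing: C = (Q_r C_r + Q_w C_w)/(Q_r + Q_w)
= (15.6×1.55 + 0.813×219)/(15.6 + 0.813) = 202.2/16.41 = 12.32 mg/L.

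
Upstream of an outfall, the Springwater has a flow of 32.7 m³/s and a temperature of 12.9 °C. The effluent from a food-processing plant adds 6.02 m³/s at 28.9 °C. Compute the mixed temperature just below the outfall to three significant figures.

15.4 °C

Flow-weighted mixing: C = (Q_r C_r + Q_w C_w)/(Q_r + Q_w)
= (32.7×12.9 + 6.02×28.9)/(32.7 + 6.02) = 595.8/38.72 = 15.39 °C.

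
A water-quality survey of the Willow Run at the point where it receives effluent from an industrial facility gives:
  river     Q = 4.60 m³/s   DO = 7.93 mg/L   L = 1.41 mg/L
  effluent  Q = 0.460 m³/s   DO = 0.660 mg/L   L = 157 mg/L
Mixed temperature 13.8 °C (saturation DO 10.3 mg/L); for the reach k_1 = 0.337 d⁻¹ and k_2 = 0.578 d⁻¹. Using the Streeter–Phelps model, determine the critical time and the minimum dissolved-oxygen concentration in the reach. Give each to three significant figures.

t_c ≈ 1.62 d; minimum DO ≈ 5.04 mg/L

Mixed DO = (4.60×7.93 + 0.460×0.660)/(4.60+0.460) = 36.78/5.060 = 7.269 mg/L.
Mixed L₀ = (4.60×1.41 + 0.460×157)/(5.060) = 78.71/5.060 = 15.55 mg/L.
Initial deficit D₀ = C_s − DO₀ = 10.3 − 7.269 = 3.031 mg/L.
t_c = (1/0.2410) ln[(0.578/0.337)(1 − 3.031×0.2410/(0.337×15.55))] = 4.149 × ln(1.476) = 1.616 d.
D_c = (0.337/0.578) × 15.55 × e^(−0.337×1.616) = 0.5830 × 15.55 × 0.5801 = 5.261 mg/L.
Minimum DO = 10.3 − 5.261 = 5.039 mg/L.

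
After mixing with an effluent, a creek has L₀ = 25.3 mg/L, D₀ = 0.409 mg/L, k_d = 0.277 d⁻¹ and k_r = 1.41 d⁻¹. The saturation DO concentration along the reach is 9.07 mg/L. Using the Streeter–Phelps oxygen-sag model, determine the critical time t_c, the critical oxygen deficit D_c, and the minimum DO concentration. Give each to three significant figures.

t_c ≈ 1.38 d; D_c ≈ 3.40 mg/L; min DO ≈ 5.67 mg/L

With k_r/k_d = 5.090 and 1 − D₀(k_r−k_d)/(k_d L₀) = 0.9339,
t_c = ln(5.090 × 0.9339) / (1.41 − 0.277) = ln(4.754) / 1.133 = 1.559/1.133 = 1.376 d.
D_c = (k_d/k_r) L₀ e^(−k_d t_c) = (0.277/1.41) × 25.3 × e^(−0.277×1.376) = 0.1965 × 25.3 × 0.6831 = 3.395 mg/L.
Minimum DO = C_s − D_c = 9.07 − 3.395 = 5.675 mg/L.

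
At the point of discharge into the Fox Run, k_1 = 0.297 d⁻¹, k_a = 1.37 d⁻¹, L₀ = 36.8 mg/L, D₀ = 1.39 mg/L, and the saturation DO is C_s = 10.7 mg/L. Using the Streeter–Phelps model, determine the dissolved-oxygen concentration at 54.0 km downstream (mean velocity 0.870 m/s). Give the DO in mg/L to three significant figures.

DO ≈ 5.76 mg/L

Travel time t = x/v = 54.0 km / (0.870 m/s) = 54000 m / 0.870 m/s = 62070 s = 0.7184 d.
k_1 L₀/(k_a−k_1) = 0.297×36.8/(1.37−0.297) = 10.93/1.073 = 10.19 mg/L.
e^(−k_1 t) = e^(−0.297×0.7184) = 0.8079; e^(−k_a t) = e^(−1.37×0.7184) = 0.3737.
D = 10.19 × (0.8079 − 0.3737) + 1.39 × 0.3737 = 4.422 + 0.5195 = 4.941 mg/L.
DO = C_s − D = 10.7 − 4.941 = 5.759 mg/L.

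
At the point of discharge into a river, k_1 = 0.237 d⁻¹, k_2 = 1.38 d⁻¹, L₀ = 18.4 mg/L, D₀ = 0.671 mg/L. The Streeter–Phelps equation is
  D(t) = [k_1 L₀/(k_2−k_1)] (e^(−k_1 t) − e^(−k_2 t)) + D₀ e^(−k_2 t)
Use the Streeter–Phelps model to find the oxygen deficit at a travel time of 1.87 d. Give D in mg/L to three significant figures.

D ≈ 2.21 mg/L

k_1 L₀/(k_2−k_1) = 0.237×18.4/(1.38−0.237) = 4.361/1.143 = 3.815 mg/L.
e^(−k_1 t) = e^(−0.237×1.870) = 0.6420; e^(−k_2 t) = e^(−1.38×1.870) = 0.07573.
D = 3.815 × (0.6420 − 0.07573) + 0.671 × 0.07573 = 2.160 + 0.05081 = 2.211 mg/L.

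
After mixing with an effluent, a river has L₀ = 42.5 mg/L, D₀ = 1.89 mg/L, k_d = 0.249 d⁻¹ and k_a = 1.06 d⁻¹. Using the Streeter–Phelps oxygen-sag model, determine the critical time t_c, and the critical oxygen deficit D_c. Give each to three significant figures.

At the critical point dD/dt = 0, so k_d L₀ e^(−k_d t) = k_a D. Substituting D(t) from the Streeter–Phelps equation and solving for t gives
t_c = ln[(k_a/k_d)(1 − D₀(k_a−k_d)/(k_d L₀))] / (k_a−k_d).
Here k_a−k_d = 0.8110 d⁻¹ and 1 − D₀(k_a−k_d)/(k_d L₀) = 1 − 1.89×0.8110/(0.249×42.5) = 0.8552, so
t_c = ln(4.257 × 0.8552) / 0.8110 = 1.292 / 0.8110 = 1.593 d.
D_c = (k_d/k_a) L₀ e^(−k_d t_c) = (0.249/1.06) × 42.5 × e^(−0.249×1.593) = 0.2349 × 42.5 × 0.6725 = 6.714 mg/L.

t_c ≈ 1.59 d; D_c ≈ 6.71 mg/L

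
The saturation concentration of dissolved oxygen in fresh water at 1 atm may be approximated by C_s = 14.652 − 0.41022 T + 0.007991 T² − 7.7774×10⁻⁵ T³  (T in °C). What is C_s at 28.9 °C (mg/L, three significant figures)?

C_s = 14.652 − 0.41022×28.9 + 0.007991×28.9² − 7.7774×10⁻⁵×28.9³ = 7.594 mg/L.

C_s ≈ 7.59 mg/L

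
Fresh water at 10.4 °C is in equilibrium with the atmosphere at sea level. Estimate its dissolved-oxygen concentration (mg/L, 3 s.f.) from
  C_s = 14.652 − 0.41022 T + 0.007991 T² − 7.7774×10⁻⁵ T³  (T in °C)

C_s ≈ 11.2 mg/L

C_s = 14.652 − 0.41022×10.4 + 0.007991×10.4² − 7.7774×10⁻⁵×10.4³ = 11.16 mg/L.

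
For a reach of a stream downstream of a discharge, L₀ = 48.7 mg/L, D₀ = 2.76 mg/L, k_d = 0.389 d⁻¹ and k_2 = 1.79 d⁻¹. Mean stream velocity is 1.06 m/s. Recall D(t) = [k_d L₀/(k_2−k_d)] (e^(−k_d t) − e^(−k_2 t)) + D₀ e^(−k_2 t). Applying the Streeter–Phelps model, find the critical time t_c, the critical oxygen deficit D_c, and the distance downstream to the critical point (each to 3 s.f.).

t_c ≈ 0.927 d; D_c ≈ 7.38 mg/L; x_c ≈ 84.9 km

t_c = [1/(k_2−k_d)] ln[(k_2/k_d)(1 − D₀(k_2−k_d)/(k_d L₀))]
= [1/(1.79−0.389)] ln[(1.79/0.389)(1 − 2.76×1.401/(0.389×48.7))]
= (1/1.401) ln[4.602 × 0.7959] = 0.7138 × ln(3.662) = 0.7138 × 1.298 = 0.9265 d.
L(t_c) = L₀ e^(−k_d t_c) = 48.7 × 0.6974 = 33.96 mg/L, and at the critical point k_2 D_c = k_d L, so D_c = (0.389/1.79) × 33.96 = 7.381 mg/L.
x_c = v t_c = 1.06 m/s × 0.9265 d × 86400 s/d = 84860 m ≈ 84.9 km.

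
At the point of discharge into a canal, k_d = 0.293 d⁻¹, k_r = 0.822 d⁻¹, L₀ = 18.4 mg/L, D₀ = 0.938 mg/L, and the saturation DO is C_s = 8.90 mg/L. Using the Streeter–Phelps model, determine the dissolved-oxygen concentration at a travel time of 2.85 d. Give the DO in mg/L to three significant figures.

DO ≈ 5.37 mg/L

k_d L₀/(k_r−k_d) = 0.293×18.4/(0.822−0.293) = 5.391/0.5290 = 10.19 mg/L.
e^(−k_d t) = e^(−0.293×2.850) = 0.4339; e^(−k_r t) = e^(−0.822×2.850) = 0.09607.
D = 10.19 × (0.4339 − 0.09607) + 0.938 × 0.09607 = 3.442 + 0.09011 = 3.533 mg/L.
DO = C_s − D = 8.90 − 3.533 = 5.367 mg/L.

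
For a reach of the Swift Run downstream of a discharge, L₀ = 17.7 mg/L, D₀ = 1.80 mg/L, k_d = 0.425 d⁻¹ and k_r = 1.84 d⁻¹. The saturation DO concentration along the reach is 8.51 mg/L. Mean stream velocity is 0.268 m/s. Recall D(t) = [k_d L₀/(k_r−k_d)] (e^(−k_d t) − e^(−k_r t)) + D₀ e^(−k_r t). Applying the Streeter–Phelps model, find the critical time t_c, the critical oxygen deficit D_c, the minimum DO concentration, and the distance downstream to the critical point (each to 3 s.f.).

t_c ≈ 0.744 d; D_c ≈ 2.98 mg/L; min DO ≈ 5.53 mg/L; x_c ≈ 17.2 km

With k_r/k_d = 4.329 and 1 − D₀(k_r−k_d)/(k_d L₀) = 0.6614,
t_c = ln(4.329 × 0.6614) / (1.84 − 0.425) = ln(2.864) / 1.415 = 1.052/1.415 = 0.7435 d.
D_c = (k_d/k_r) L₀ e^(−k_d t_c) = (0.425/1.84) × 17.7 × e^(−0.425×0.7435) = 0.2310 × 17.7 × 0.7291 = 2.981 mg/L.
Minimum DO = C_s − D_c = 8.51 − 2.981 = 5.529 mg/L.
x_c = v t_c = 0.268 m/s × 0.7435 d × 86400 s/d = 17220 m ≈ 17.2 km.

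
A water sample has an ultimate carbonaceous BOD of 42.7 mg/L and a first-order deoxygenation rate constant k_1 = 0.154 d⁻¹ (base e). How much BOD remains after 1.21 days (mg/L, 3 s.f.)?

L_t = L₀ e^(−k_1 t) = 42.7 × e^(−0.154×1.21) = 42.7 × 0.8300 = 35.44 mg/L.

L ≈ 35.4 mg/L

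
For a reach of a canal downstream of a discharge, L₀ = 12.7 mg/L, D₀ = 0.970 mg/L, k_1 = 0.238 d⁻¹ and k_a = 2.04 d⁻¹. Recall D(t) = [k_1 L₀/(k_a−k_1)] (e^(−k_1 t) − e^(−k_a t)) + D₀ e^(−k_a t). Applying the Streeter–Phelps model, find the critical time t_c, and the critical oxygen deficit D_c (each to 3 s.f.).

With k_a/k_1 = 8.571 and 1 − D₀(k_a−k_1)/(k_1 L₀) = 0.4217,
t_c = ln(8.571 × 0.4217) / (2.04 − 0.238) = ln(3.615) / 1.802 = 1.285/1.802 = 0.7131 d.
L(t_c) = L₀ e^(−k_1 t_c) = 12.7 × 0.8439 = 10.72 mg/L, and at the critical point k_a D_c = k_1 L, so D_c = (0.238/2.04) × 10.72 = 1.250 mg/L.

t_c ≈ 0.713 d; D_c ≈ 1.25 mg/L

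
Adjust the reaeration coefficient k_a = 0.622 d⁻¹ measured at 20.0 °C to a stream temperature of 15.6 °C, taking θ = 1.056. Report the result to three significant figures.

k_a(T₂) = k_a(T₁) · θ^(T₂−T₁) = 0.622 × 1.056^(15.6−20.0)
= 0.622 × 1.056^-4.40 = 0.622 × 0.7868 = 0.4894 d⁻¹.

k_a ≈ 0.489 d⁻¹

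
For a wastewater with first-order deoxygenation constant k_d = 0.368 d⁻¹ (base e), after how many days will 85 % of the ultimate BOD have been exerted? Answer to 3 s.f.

t ≈ 5.16 d

y/L₀ = 1 − e^(−k_d t) = 0.85 ⇒ e^(−k_d t) = 0.150
t = −ln(0.150) / 0.368 = 1.897 / 0.368 = 5.155 d.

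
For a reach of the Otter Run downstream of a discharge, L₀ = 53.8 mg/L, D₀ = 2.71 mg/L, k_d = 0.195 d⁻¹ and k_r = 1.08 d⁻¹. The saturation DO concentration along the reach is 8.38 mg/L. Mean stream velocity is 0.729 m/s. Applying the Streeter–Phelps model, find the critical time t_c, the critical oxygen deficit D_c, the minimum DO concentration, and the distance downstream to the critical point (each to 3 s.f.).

t_c ≈ 1.64 d; D_c ≈ 7.05 mg/L; min DO ≈ 1.33 mg/L; x_c ≈ 103 km

With k_r/k_d = 5.538 and 1 − D₀(k_r−k_d)/(k_d L₀) = 0.7714,
t_c = ln(5.538 × 0.7714) / (1.08 − 0.195) = ln(4.272) / 0.8850 = 1.452/0.8850 = 1.641 d.
D_c = (k_d/k_r) L₀ e^(−k_d t_c) = (0.195/1.08) × 53.8 × e^(−0.195×1.641) = 0.1806 × 53.8 × 0.7262 = 7.054 mg/L.
Minimum DO = C_s − D_c = 8.38 − 7.054 = 1.326 mg/L.
x_c = v t_c = 0.729 m/s × 1.641 d × 86400 s/d = 103400 m ≈ 103 km.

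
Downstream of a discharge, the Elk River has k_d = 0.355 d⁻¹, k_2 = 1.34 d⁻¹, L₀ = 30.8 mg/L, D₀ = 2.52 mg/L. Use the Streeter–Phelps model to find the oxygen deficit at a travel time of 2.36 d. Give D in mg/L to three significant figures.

D ≈ 4.44 mg/L

k_d L₀/(k_2−k_d) = 0.355×30.8/(1.34−0.355) = 10.93/0.9850 = 11.10 mg/L.
e^(−k_d t) = e^(−0.355×2.360) = 0.4327; e^(−k_2 t) = e^(−1.34×2.360) = 0.04232.
D = 11.10 × (0.4327 − 0.04232) + 2.52 × 0.04232 = 4.333 + 0.1067 = 4.440 mg/L.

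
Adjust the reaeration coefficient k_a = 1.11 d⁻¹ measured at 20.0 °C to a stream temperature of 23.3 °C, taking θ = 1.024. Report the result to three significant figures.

k_a(T₂) = k_a(T₁) · θ^(T₂−T₁) = 1.11 × 1.024^(23.3−20.0)
= 1.11 × 1.024^3.30 = 1.11 × 1.081 = 1.200 d⁻¹.

k_a ≈ 1.20 d⁻¹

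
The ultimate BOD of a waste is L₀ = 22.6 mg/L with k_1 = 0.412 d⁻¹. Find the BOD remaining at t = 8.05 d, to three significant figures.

L ≈ 0.820 mg/L

L_t = L₀ e^(−k_1 t) = 22.6 × e^(−0.412×8.05) = 22.6 × 0.03628 = 0.8198 mg/L.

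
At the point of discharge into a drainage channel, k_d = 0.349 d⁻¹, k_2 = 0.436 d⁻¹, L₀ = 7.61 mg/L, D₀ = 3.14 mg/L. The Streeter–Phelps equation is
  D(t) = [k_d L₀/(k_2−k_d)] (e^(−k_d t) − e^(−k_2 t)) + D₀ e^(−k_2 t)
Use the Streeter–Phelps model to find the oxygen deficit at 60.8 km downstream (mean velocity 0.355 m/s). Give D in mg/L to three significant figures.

D ≈ 3.74 mg/L

Travel time t = x/v = 60.8 km / (0.355 m/s) = 60800 m / 0.355 m/s = 171300 s = 1.982 d.
k_d L₀/(k_2−k_d) = 0.349×7.61/(0.436−0.349) = 2.656/0.08700 = 30.53 mg/L.
e^(−k_d t) = e^(−0.349×1.982) = 0.5007; e^(−k_2 t) = e^(−0.436×1.982) = 0.4214.
D = 30.53 × (0.5007 − 0.4214) + 3.14 × 0.4214 = 2.421 + 1.323 = 3.744 mg/L.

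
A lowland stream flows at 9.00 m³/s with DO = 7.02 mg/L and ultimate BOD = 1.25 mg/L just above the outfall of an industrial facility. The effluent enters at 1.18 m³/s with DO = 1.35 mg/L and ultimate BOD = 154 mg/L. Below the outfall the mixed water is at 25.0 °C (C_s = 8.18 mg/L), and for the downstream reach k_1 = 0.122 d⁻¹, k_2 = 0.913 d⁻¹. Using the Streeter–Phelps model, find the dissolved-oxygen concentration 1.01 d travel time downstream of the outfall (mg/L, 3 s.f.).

DO ≈ 6.04 mg/L

Mixed DO = (9.00×7.02 + 1.18×1.35)/(9.00+1.18) = 64.77/10.18 = 6.363 mg/L.
Mixed L₀ = (9.00×1.25 + 1.18×154)/(10.18) = 193.0/10.18 = 18.96 mg/L.
Initial deficit D₀ = C_s − DO₀ = 8.18 − 6.363 = 1.817 mg/L.
D(1.01) = [0.122×18.96/(0.913−0.122)](e^(−0.122×1.01) − e^(−0.913×1.01)) + 1.817 e^(−0.913×1.01)
= 2.924 × (0.8841 − 0.3977) + 1.817 × 0.3977 = 2.145 mg/L.
DO = 8.18 − 2.145 = 6.035 mg/L.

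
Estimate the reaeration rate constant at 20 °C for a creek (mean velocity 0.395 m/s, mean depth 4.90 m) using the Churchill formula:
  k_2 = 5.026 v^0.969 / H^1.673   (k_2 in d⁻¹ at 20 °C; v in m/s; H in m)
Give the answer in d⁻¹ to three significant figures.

k_2 = 5.026 × 0.395^0.969 / 4.90^1.673 = 5.026 × 0.4065 / 14.28 = 0.1431 d⁻¹.

k_2 ≈ 0.143 d⁻¹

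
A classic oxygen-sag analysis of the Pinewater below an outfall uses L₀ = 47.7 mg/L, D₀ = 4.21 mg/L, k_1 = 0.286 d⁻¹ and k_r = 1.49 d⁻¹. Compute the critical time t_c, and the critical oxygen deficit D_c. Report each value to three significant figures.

t_c ≈ 0.985 d; D_c ≈ 6.91 mg/L

t_c = [1/(k_r−k_1)] ln[(k_r/k_1)(1 − D₀(k_r−k_1)/(k_1 L₀))]
= [1/(1.49−0.286)] ln[(1.49/0.286)(1 − 4.21×1.204/(0.286×47.7))]
= (1/1.204) ln[5.210 × 0.6284] = 0.8306 × ln(3.274) = 0.8306 × 1.186 = 0.9851 d.
L(t_c) = L₀ e^(−k_1 t_c) = 47.7 × 0.7545 = 35.99 mg/L, and at the critical point k_r D_c = k_1 L, so D_c = (0.286/1.49) × 35.99 = 6.908 mg/L.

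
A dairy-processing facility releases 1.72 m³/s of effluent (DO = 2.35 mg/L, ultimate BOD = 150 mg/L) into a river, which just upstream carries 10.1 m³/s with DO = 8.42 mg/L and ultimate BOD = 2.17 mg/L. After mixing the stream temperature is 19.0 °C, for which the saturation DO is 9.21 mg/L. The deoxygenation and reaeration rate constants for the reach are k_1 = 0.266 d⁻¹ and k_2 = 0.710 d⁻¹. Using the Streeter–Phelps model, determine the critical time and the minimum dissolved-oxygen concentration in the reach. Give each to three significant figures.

Mixed DO = (10.1×8.42 + 1.72×2.35)/(10.1+1.72) = 89.08/11.82 = 7.537 mg/L.
Mixed L₀ = (10.1×2.17 + 1.72×150)/(11.82) = 279.9/11.82 = 23.68 mg/L.
Initial deficit D₀ = C_s − DO₀ = 9.21 − 7.537 = 1.673 mg/L.
t_c = (1/0.4440) ln[(0.710/0.266)(1 − 1.673×0.4440/(0.266×23.68))] = 2.252 × ln(2.354) = 1.929 d.
D_c = (0.266/0.710) × 23.68 × e^(−0.266×1.929) = 0.3746 × 23.68 × 0.5987 = 5.312 mg/L.
Minimum DO = 9.21 − 5.312 = 3.898 mg/L.

t_c ≈ 1.93 d; minimum DO ≈ 3.90 mg/L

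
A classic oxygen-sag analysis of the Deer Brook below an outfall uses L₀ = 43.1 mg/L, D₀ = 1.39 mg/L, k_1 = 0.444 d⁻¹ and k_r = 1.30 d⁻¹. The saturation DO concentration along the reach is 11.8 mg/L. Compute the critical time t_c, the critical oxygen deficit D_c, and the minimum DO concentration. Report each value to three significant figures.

With k_r/k_1 = 2.928 and 1 − D₀(k_r−k_1)/(k_1 L₀) = 0.9378,
t_c = ln(2.928 × 0.9378) / (1.30 − 0.444) = ln(2.746) / 0.8560 = 1.010/0.8560 = 1.180 d.
L(t_c) = L₀ e^(−k_1 t_c) = 43.1 × 0.5922 = 25.52 mg/L, and at the critical point k_r D_c = k_1 L, so D_c = (0.444/1.30) × 25.52 = 8.717 mg/L.
Minimum DO = C_s − D_c = 11.8 − 8.717 = 3.083 mg/L.

t_c ≈ 1.18 d; D_c ≈ 8.72 mg/L; min DO ≈ 3.08 mg/L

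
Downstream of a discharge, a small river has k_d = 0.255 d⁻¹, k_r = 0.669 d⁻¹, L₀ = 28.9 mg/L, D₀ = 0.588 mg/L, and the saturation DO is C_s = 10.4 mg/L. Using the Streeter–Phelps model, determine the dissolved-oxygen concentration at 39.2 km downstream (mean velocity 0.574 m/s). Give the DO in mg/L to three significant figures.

Travel time t = x/v = 39.2 km / (0.574 m/s) = 39200 m / 0.574 m/s = 68290 s = 0.7904 d.
k_d L₀/(k_r−k_d) = 0.255×28.9/(0.669−0.255) = 7.369/0.4140 = 17.80 mg/L.
e^(−k_d t) = e^(−0.255×0.7904) = 0.8175; e^(−k_r t) = e^(−0.669×0.7904) = 0.5893.
D = 17.80 × (0.8175 − 0.5893) + 0.588 × 0.5893 = 4.061 + 0.3465 = 4.408 mg/L.
DO = C_s − D = 10.4 − 4.408 = 5.992 mg/L.

DO ≈ 5.99 mg/L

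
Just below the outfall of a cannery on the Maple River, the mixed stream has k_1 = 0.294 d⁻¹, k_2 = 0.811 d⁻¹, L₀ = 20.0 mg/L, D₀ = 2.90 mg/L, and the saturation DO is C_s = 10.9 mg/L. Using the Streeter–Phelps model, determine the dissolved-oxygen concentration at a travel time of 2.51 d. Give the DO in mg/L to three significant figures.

DO ≈ 6.57 mg/L

k_1 L₀/(k_2−k_1) = 0.294×20.0/(0.811−0.294) = 5.880/0.5170 = 11.37 mg/L.
e^(−k_1 t) = e^(−0.294×2.510) = 0.4781; e^(−k_2 t) = e^(−0.811×2.510) = 0.1306.
D = 11.37 × (0.4781 − 0.1306) + 2.90 × 0.1306 = 3.952 + 0.3787 = 4.331 mg/L.
DO = C_s − D = 10.9 − 4.331 = 6.569 mg/L.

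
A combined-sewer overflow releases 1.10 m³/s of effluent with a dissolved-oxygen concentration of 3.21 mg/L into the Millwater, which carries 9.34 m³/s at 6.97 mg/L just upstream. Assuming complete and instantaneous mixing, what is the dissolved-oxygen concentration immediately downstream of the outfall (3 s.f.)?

Flow-weighted mixing: C = (Q_r C_r + Q_w C_w)/(Q_r + Q_w)
= (9.34×6.97 + 1.10×3.21)/(9.34 + 1.10) = 68.63/10.44 = 6.574 mg/L.

6.57 mg/L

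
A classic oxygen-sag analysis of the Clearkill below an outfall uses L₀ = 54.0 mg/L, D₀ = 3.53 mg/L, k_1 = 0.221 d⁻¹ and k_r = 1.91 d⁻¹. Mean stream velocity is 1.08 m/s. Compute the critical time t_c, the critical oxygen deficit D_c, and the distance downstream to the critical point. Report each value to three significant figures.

With k_r/k_1 = 8.643 and 1 − D₀(k_r−k_1)/(k_1 L₀) = 0.5004,
t_c = ln(8.643 × 0.5004) / (1.91 − 0.221) = ln(4.325) / 1.689 = 1.464/1.689 = 0.8670 d.
D_c = (k_1/k_r) L₀ e^(−k_1 t_c) = (0.221/1.91) × 54.0 × e^(−0.221×0.8670) = 0.1157 × 54.0 × 0.8256 = 5.159 mg/L.
x_c = v t_c = 1.08 m/s × 0.8670 d × 86400 s/d = 80900 m ≈ 80.9 km.

t_c ≈ 0.867 d; D_c ≈ 5.16 mg/L; x_c ≈ 80.9 km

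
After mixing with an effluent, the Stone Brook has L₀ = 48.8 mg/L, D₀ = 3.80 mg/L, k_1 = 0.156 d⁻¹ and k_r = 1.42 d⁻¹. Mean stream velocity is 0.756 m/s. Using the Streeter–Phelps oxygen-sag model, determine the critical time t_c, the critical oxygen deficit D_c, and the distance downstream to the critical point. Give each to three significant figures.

With k_r/k_1 = 9.103 and 1 − D₀(k_r−k_1)/(k_1 L₀) = 0.3691,
t_c = ln(9.103 × 0.3691) / (1.42 − 0.156) = ln(3.359) / 1.264 = 1.212/1.264 = 0.9587 d.
L(t_c) = L₀ e^(−k_1 t_c) = 48.8 × 0.8611 = 42.02 mg/L, and at the critical point k_r D_c = k_1 L, so D_c = (0.156/1.42) × 42.02 = 4.616 mg/L.
x_c = v t_c = 0.756 m/s × 0.9587 d × 86400 s/d = 62620 m ≈ 62.6 km.

t_c ≈ 0.959 d; D_c ≈ 4.62 mg/L; x_c ≈ 62.6 km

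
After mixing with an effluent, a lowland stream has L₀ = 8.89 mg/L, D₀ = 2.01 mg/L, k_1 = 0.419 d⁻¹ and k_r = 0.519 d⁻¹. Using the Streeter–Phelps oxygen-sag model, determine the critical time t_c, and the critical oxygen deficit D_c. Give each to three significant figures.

With k_r/k_1 = 1.239 and 1 − D₀(k_r−k_1)/(k_1 L₀) = 0.9460,
t_c = ln(1.239 × 0.9460) / (0.519 − 0.419) = ln(1.172) / 0.1000 = 0.1586/0.1000 = 1.586 d.
D_c = (k_1/k_r) L₀ e^(−k_1 t_c) = (0.419/0.519) × 8.89 × e^(−0.419×1.586) = 0.8073 × 8.89 × 0.5146 = 3.693 mg/L.

t_c ≈ 1.59 d; D_c ≈ 3.69 mg/L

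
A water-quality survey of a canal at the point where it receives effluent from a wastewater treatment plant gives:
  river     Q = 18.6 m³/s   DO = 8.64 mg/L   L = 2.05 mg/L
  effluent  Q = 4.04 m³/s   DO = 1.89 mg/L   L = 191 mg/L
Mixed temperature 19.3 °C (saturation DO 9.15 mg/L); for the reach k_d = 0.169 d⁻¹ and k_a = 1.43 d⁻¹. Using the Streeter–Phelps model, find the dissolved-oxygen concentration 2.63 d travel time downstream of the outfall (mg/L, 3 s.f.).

DO ≈ 6.15 mg/L

Mixed DO = (18.6×8.64 + 4.04×1.89)/(18.6+4.04) = 168.3/22.64 = 7.435 mg/L.
Mixed L₀ = (18.6×2.05 + 4.04×191)/(22.64) = 809.8/22.64 = 35.77 mg/L.
Initial deficit D₀ = C_s − DO₀ = 9.15 − 7.435 = 1.715 mg/L.
D(2.63) = [0.169×35.77/(1.43−0.169)](e^(−0.169×2.63) − e^(−1.43×2.63)) + 1.715 e^(−1.43×2.63)
= 4.794 × (0.6412 − 0.02326) + 1.715 × 0.02326 = 3.002 mg/L.
DO = 9.15 − 3.002 = 6.148 mg/L.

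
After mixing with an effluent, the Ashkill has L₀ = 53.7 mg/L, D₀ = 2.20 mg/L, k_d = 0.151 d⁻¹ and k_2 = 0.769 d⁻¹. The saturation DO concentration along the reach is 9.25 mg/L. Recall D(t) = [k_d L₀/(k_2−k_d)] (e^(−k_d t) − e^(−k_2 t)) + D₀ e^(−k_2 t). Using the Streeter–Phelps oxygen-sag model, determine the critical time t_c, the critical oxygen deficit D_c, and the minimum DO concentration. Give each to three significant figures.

t_c = [1/(k_2−k_d)] ln[(k_2/k_d)(1 − D₀(k_2−k_d)/(k_d L₀))]
= [1/(0.769−0.151)] ln[(0.769/0.151)(1 − 2.20×0.6180/(0.151×53.7))]
= (1/0.6180) ln[5.093 × 0.8323] = 1.618 × ln(4.239) = 1.618 × 1.444 = 2.337 d.
L(t_c) = L₀ e^(−k_d t_c) = 53.7 × 0.7027 = 37.73 mg/L, and at the critical point k_2 D_c = k_d L, so D_c = (0.151/0.769) × 37.73 = 7.409 mg/L.
Minimum DO = C_s − D_c = 9.25 − 7.409 = 1.841 mg/L.

t_c ≈ 2.34 d; D_c ≈ 7.41 mg/L; min DO ≈ 1.84 mg/L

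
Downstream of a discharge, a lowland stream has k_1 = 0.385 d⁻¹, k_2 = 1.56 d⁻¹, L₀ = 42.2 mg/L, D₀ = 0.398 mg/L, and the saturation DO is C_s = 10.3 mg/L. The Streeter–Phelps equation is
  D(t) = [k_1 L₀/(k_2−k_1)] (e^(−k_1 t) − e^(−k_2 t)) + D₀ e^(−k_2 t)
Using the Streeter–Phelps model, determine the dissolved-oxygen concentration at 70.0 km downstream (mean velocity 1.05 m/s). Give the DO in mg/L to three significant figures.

Travel time t = x/v = 70.0 km / (1.05 m/s) = 70000 m / 1.05 m/s = 66670 s = 0.7716 d.
k_1 L₀/(k_2−k_1) = 0.385×42.2/(1.56−0.385) = 16.25/1.175 = 13.83 mg/L.
e^(−k_1 t) = e^(−0.385×0.7716) = 0.7430; e^(−k_2 t) = e^(−1.56×0.7716) = 0.3001.
D = 13.83 × (0.7430 − 0.3001) + 0.398 × 0.3001 = 6.124 + 0.1194 = 6.244 mg/L.
DO = C_s − D = 10.3 − 6.244 = 4.056 mg/L.

DO ≈ 4.06 mg/L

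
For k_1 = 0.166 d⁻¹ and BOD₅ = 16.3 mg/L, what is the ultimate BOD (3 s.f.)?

L₀ ≈ 28.9 mg/L

BOD₅ = L₀(1 − e^(−5k_1)) ⇒ L₀ = BOD₅ / (1 − e^(−5×0.166))
= 16.3 / (1 − 0.4360) = 16.3 / 0.5640 = 28.90 mg/L.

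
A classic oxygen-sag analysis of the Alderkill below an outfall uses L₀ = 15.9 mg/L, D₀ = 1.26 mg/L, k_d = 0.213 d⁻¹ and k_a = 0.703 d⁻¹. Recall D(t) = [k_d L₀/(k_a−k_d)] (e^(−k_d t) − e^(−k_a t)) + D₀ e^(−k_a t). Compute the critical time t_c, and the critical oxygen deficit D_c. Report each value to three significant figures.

t_c ≈ 2.03 d; D_c ≈ 3.13 mg/L

At the critical point dD/dt = 0, so k_d L₀ e^(−k_d t) = k_a D. Substituting D(t) from the Streeter–Phelps equation and solving for t gives
t_c = ln[(k_a/k_d)(1 − D₀(k_a−k_d)/(k_d L₀))] / (k_a−k_d).
Here k_a−k_d = 0.4900 d⁻¹ and 1 − D₀(k_a−k_d)/(k_d L₀) = 1 − 1.26×0.4900/(0.213×15.9) = 0.8177, so
t_c = ln(3.300 × 0.8177) / 0.4900 = 0.9928 / 0.4900 = 2.026 d.
D_c = (k_d/k_a) L₀ e^(−k_d t_c) = (0.213/0.703) × 15.9 × e^(−0.213×2.026) = 0.3030 × 15.9 × 0.6495 = 3.129 mg/L.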